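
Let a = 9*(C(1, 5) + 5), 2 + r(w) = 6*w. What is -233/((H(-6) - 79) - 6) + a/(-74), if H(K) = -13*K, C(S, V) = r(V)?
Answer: 15163/518 ≈ 29.272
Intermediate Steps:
r(w) = -2 + 6*w
C(S, V) = -2 + 6*V
a = 297 (a = 9*((-2 + 6*5) + 5) = 9*((-2 + 30) + 5) = 9*(28 + 5) = 9*33 = 297)
-233/((H(-6) - 79) - 6) + a/(-74) = -233/((-13*(-6) - 79) - 6) + 297/(-74) = -233/((78 - 79) - 6) + 297*(-1/74) = -233/(-1 - 6) - 297/74 = -233/(-7) - 297/74 = -233*(-1/7) - 297/74 = 233/7 - 297/74 = 15163/518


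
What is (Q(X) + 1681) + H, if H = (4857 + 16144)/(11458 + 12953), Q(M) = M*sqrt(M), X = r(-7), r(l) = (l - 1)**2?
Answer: 53554324/24411 ≈ 2193.9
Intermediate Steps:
r(l) = (-1 + l)**2
X = 64 (X = (-1 - 7)**2 = (-8)**2 = 64)
Q(M) = M**(3/2)
H = 21001/24411 ≈ 0.86031
(Q(X) + 1681) + H = (64**(3/2) + 1681) + 21001/24411 = (512 + 1681) + 21001/24411 = 2193 + 21001/24411 = 53554324/24411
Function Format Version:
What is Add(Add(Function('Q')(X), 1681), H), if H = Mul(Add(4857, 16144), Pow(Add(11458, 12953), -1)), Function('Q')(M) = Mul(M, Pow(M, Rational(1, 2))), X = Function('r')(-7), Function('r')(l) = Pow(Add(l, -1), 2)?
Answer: Rational(53554324, 24411) ≈ 2193.9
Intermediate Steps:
Function('r')(l) = Pow(Add(-1, l), 2)
X = 64 (X = Pow(Add(-1, -7), 2) = Pow(-8, 2) = 64)
Function('Q')(M) = Pow(M, Rational(3, 2))
H = Rational(21001, 24411) (H = Mul(21001, Pow(24411, -1)) = Mul(21001, Rational(1, 24411)) = Rational(21001, 24411) ≈ 0.86031)
Add(Add(Function('Q')(X), 1681), H) = Add(Add(Pow(64, Rational(3, 2)), 1681), Rational(21001, 24411)) = Add(Add(512, 1681), Rational(21001, 24411)) = Add(2193, Rational(21001, 24411)) = Rational(53554324, 24411)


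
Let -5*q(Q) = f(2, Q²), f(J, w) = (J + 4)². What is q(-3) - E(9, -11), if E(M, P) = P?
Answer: 19/5 ≈ 3.8000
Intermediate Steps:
f(J, w) = (4 + J)²
q(Q) = -36/5 (q(Q) = -(4 + 2)²/5 = -⅕*6² = -⅕*36 = -36/5)
q(-3) - E(9, -11) = -36/5 - 1*(-11) = -36/5 + 11 = 19/5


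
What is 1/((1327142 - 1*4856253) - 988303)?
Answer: -1/4517414 ≈ -2.2137e-7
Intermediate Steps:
1/((1327142 - 1*4856253) - 988303) = 1/((1327142 - 4856253) - 988303) = 1/(-3529111 - 988303) = 1/(-4517414) = -1/4517414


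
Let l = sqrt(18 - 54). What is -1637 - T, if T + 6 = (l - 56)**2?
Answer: -4731 + 672*I ≈ -4731.0 + 672.0*I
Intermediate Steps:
l = 6*I (l = sqrt(-36) = 6*I ≈ 6.0*I)
T = -6 + (-56 + 6*I)**2 (T = -6 + (6*I - 56)**2 = -6 + (-56 + 6*I)**2 ≈ 3094.0 - 672.0*I)
-1637 - T = -1637 - (3094 - 672*I) = -1637 + (-3094 + 672*I) = -4731 + 672*I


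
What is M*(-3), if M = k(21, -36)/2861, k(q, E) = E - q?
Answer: 171/2861 ≈ 0.059769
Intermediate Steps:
M = -57/2861 (M = (-36 - 1*21)/2861 = (-36 - 21)*(1/2861) = -57*1/2861 = -57/2861 ≈ -0.019923)
M*(-3) = -57/2861*(-3) = 171/2861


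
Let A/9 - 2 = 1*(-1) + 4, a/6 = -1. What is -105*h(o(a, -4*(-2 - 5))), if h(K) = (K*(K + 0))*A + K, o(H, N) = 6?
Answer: -170730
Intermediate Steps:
a = -6 (a = 6*(-1) = -6)
A = 45 (A = 18 + 9*(1*(-1) + 4) = 18 + 9*(-1 + 4) = 18 + 9*3 = 18 + 27 = 45)
h(K) = K + 45*K² (h(K) = (K*(K + 0))*45 + K = (K*K)*45 + K = K²*45 + K = 45*K² + K = K + 45*K²)
-105*h(o(a, -4*(-2 - 5))) = -630*(1 + 45*6) = -630*(1 + 270) = -630*271 = -105*1626 = -170730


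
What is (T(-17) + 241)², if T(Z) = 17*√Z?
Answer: 53168 + 8194*I*√17 ≈ 53168.0 + 33785.0*I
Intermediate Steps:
(T(-17) + 241)² = (17*√(-17) + 241)² = (17*(I*√17) + 241)² = (17*I*√17 + 241)² = (241 + 17*I*√17)²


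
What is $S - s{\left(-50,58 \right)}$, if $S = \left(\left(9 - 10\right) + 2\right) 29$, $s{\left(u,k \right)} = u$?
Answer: $79$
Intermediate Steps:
$S = 29$ ($S = \left(-1 + 2\right) 29 = 1 \cdot 29 = 29$)
$S - s{\left(-50,58 \right)} = 29 - -50 = 29 + 50 = 79$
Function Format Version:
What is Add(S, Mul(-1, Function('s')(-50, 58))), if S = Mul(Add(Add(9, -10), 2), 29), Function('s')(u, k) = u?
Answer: 79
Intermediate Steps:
S = 29 (S = Mul(Add(-1, 2), 29) = Mul(1, 29) = 29)
Add(S, Mul(-1, Function('s')(-50, 58))) = Add(29, Mul(-1, -50)) = Add(29, 50) = 79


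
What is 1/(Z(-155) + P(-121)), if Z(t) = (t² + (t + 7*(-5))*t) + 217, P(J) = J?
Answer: 1/53571 ≈ 1.8667e-5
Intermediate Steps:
Z(t) = 217 + t² + t*(-35 + t) (Z(t) = (t² + (t - 35)*t) + 217 = (t² + (-35 + t)*t) + 217 = (t² + t*(-35 + t)) + 217 = 217 + t² + t*(-35 + t))
1/(Z(-155) + P(-121)) = 1/((217 - 35*(-155) + 2*(-155)²) - 121) = 1/((217 + 5425 + 2*24025) - 121) = 1/((217 + 5425 + 48050) - 121) = 1/(53692 - 121) = 1/53571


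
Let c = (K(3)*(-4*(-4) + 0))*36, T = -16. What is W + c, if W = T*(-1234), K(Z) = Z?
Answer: 21472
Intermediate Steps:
W = 19744 (W = -16*(-1234) = 19744)
c = 1728 (c = (3*(-4*(-4) + 0))*36 = (3*(16 + 0))*36 = (3*16)*36 = 48*36 = 1728)
W + c = 19744 + 1728 = 21472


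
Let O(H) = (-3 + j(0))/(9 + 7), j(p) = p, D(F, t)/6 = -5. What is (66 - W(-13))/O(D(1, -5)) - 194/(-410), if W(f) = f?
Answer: -258829/615 ≈ -420.86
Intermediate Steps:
D(F, t) = -30 (D(F, t) = 6*(-5) = -30)
O(H) = -3/16 (O(H) = (-3 + 0)/(9 + 7) = -3/16)
(66 - W(-13))/O(D(1, -5)) - 194/(-410) = (66 - 1*(-13))/(-3/16) - 194/(-410) = (66 + 13)*(-16/3) - 194*(-1/410) = 79*(-16/3) + 97/205 = -1264/3 + 97/205 = -258829/615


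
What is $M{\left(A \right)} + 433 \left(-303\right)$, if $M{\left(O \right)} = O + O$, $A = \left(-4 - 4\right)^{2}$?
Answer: $-131071$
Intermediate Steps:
$A = 64$ ($A = \left(-8\right)^{2} = 64$)
$M{\left(O \right)} = 2 O$
$M{\left(A \right)} + 433 \left(-303\right) = 2 \cdot 64 + 433 \left(-303\right) = 128 - 131199 = -131071$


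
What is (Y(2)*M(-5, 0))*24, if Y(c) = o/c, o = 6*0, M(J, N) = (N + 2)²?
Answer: 0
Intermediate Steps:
M(J, N) = (2 + N)²
o = 0
Y(c) = 0 (Y(c) = 0/c = 0)
(Y(2)*M(-5, 0))*24 = (0*(2 + 0)²)*24 = (0*2²)*24 = (0*4)*24 = 0*24 = 0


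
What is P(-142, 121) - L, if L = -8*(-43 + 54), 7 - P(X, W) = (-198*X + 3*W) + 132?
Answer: -28516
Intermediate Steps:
P(X, W) = -125 - 3*W + 198*X (P(X, W) = 7 - ((-198*X + 3*W) + 132) = 7 - (132 - 198*X + 3*W) = 7 + (-132 - 3*W + 198*X) = -125 - 3*W + 198*X)
L = -88 (L = -8*11 = -88)
P(-142, 121) - L = (-125 - 3*121 + 198*(-142)) - 1*(-88) = (-125 - 363 - 28116) + 88 = -28604 + 88 = -28516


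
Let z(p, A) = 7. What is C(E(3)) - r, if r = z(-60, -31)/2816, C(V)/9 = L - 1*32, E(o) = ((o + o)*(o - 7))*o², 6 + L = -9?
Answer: -1191175/2816 ≈ -423.00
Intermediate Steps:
L = -15 (L = -6 - 9 = -15)
E(o) = 2*o³*(-7 + o) (E(o) = ((2*o)*(-7 + o))*o² = (2*o*(-7 + o))*o² = 2*o³*(-7 + o))
C(V) = -423 (C(V) = 9*(-15 - 1*32) = 9*(-15 - 32) = 9*(-47) = -423)
r = 7/2816 ≈ 0.0024858
C(E(3)) - r = -423 - 1*7/2816 = -423 - 7/2816 = -1191175/2816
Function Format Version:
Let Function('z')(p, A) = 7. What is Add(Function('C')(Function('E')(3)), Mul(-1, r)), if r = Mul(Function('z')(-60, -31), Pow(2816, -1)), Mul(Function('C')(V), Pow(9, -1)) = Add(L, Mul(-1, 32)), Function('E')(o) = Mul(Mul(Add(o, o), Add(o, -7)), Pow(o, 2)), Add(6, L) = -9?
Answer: Rational(-1191175, 2816) ≈ -423.00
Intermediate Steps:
L = -15 (L = Add(-6, -9) = -15)
Function('E')(o) = Mul(2, Pow(o, 3), Add(-7, o)) (Function('E')(o) = Mul(Mul(Mul(2, o), Add(-7, o)), Pow(o, 2)) = Mul(Mul(2, o, Add(-7, o)), Pow(o, 2)) = Mul(2, Pow(o, 3), Add(-7, o)))
Function('C')(V) = -423 (Function('C')(V) = Mul(9, Add(-15, Mul(-1, 32))) = Mul(9, Add(-15, -32)) = Mul(9, -47) = -423)
r = Rational(7, 2816) (r = Mul(7, Pow(2816, -1)) = Mul(7, Rational(1, 2816)) = Rational(7, 2816) ≈ 0.0024858)
Add(Function('C')(Function('E')(3)), Mul(-1, r)) = Add(-423, Mul(-1, Rational(7, 2816))) = Add(-423, Rational(-7, 2816)) = Rational(-1191175, 2816)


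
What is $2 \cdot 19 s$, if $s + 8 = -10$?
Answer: $-684$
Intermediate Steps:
$s = -18$ ($s = -8 - 10 = -18$)
$2 \cdot 19 s = 2 \cdot 19 \left(-18\right) = 38 \left(-18\right) = -684$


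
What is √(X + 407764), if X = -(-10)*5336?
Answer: 6*√12809 ≈ 679.06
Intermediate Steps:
X = 53360 (X = -1*(-53360) = 53360)
√(X + 407764) = √(53360 + 407764) = √461124 = 6*√12809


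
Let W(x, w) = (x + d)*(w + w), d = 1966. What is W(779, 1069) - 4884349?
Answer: 984461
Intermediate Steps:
W(x, w) = 2*w*(1966 + x) (W(x, w) = (x + 1966)*(w + w) = (1966 + x)*(2*w) = 2*w*(1966 + x))
W(779, 1069) - 4884349 = 2*1069*(1966 + 779) - 4884349 = 2*1069*2745 - 4884349 = 5868810 - 4884349 = 984461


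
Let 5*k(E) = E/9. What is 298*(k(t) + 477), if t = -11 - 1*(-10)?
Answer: 6396272/45 ≈ 1.4214e+5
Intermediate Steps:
t = -1 (t = -11 + 10 = -1)
k(E) = E/45 (k(E) = (E/9)/5 = E/45)
298*(k(t) + 477) = 298*((1/45)*(-1) + 477) = 298*(-1/45 + 477) = 298*(21464/45) = 6396272/45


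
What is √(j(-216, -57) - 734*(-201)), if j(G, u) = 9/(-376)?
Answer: 5*√208577634/188 ≈ 384.10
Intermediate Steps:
j(G, u) = -9/376 (j(G, u) = 9*(-1/376) = -9/376)
√(j(-216, -57) - 734*(-201)) = √(-9/376 - 734*(-201)) = √(-9/376 + 147534) = √(55472775/376) = 5*√208577634/188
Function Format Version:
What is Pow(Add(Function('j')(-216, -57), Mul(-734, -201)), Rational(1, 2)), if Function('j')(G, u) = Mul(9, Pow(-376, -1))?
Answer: Mul(Rational(5, 188), Pow(208577634, Rational(1, 2))) ≈ 384.10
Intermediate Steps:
Function('j')(G, u) = Rational(-9, 376) (Function('j')(G, u) = Mul(9, Rational(-1, 376)) = Rational(-9, 376))
Pow(Add(Function('j')(-216, -57), Mul(-734, -201)), Rational(1, 2)) = Pow(Add(Rational(-9, 376), Mul(-734, -201)), Rational(1, 2)) = Pow(Add(Rational(-9, 376), 147534), Rational(1, 2)) = Pow(Rational(55472775, 376), Rational(1, 2)) = Mul(Rational(5, 188), Pow(208577634, Rational(1, 2)))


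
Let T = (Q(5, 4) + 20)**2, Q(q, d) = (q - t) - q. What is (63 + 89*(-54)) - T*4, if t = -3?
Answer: -6859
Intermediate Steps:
Q(q, d) = 3 (Q(q, d) = (q - 1*(-3)) - q = (q + 3) - q = (3 + q) - q = 3)
T = 529 (T = (3 + 20)**2 = 23**2 = 529)
(63 + 89*(-54)) - T*4 = (63 + 89*(-54)) - 529*4 = (63 - 4806) - 1*2116 = -4743 - 2116 = -6859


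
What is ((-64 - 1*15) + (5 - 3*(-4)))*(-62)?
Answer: 3844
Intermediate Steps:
((-64 - 1*15) + (5 - 3*(-4)))*(-62) = ((-64 - 15) + (5 + 12))*(-62) = (-79 + 17)*(-62) = -62*(-62) = 3844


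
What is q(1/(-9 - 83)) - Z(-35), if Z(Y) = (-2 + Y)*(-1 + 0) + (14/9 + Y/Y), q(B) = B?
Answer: -32761/828 ≈ -39.566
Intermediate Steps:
Z(Y) = 41/9 - Y (Z(Y) = (-2 + Y)*(-1) + (14*(⅑) + 1) = (2 - Y) + (14/9 + 1) = (2 - Y) + 23/9 = 41/9 - Y)
q(1/(-9 - 83)) - Z(-35) = 1/(-9 - 83) - (41/9 - 1*(-35)) = 1/(-92) - (41/9 + 35) = -1/92 - 1*356/9 = -1/92 - 356/9 = -32761/828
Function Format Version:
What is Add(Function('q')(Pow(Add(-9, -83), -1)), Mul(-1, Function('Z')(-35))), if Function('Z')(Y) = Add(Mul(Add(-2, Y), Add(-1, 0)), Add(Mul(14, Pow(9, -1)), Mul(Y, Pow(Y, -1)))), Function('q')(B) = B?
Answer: Rational(-32761, 828) ≈ -39.566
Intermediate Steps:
Function('Z')(Y) = Add(Rational(41, 9), Mul(-1, Y)) (Function('Z')(Y) = Add(Mul(Add(-2, Y), -1), Add(Mul(14, Rational(1, 9)), 1)) = Add(Add(2, Mul(-1, Y)), Add(Rational(14, 9), 1)) = Add(Add(2, Mul(-1, Y)), Rational(23, 9)) = Add(Rational(41, 9), Mul(-1, Y)))
Add(Function('q')(Pow(Add(-9, -83), -1)), Mul(-1, Function('Z')(-35))) = Add(Pow(Add(-9, -83), -1), Mul(-1, Add(Rational(41, 9), Mul(-1, -35)))) = Add(Pow(-92, -1), Mul(-1, Add(Rational(41, 9), 35))) = Add(Rational(-1, 92), Mul(-1, Rational(356, 9))) = Add(Rational(-1, 92), Rational(-356, 9)) = Rational(-32761, 828)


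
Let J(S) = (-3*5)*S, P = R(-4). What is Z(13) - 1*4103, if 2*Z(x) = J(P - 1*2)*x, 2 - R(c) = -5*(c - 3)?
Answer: -1381/2 ≈ -690.50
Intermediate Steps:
R(c) = -13 + 5*c (R(c) = 2 - (-5)*(c - 3) = 2 - (-5)*(-3 + c) = 2 - (15 - 5*c) = 2 + (-15 + 5*c) = -13 + 5*c)
P = -33 (P = -13 + 5*(-4) = -13 - 20 = -33)
J(S) = -15*S
Z(x) = 525*x/2 (Z(x) = ((-15*(-33 - 1*2))*x)/2 = ((-15*(-33 - 2))*x)/2 = ((-15*(-35))*x)/2 = (525*x)/2 = 525*x/2)
Z(13) - 1*4103 = (525/2)*13 - 1*4103 = 6825/2 - 4103 = -1381/2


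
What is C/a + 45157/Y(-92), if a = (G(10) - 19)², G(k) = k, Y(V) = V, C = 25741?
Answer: -1289545/7452 ≈ -173.05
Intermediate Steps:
a = 81 (a = (10 - 19)² = (-9)² = 81)
C/a + 45157/Y(-92) = 25741/81 + 45157/(-92) = 25741*(1/81) + 45157*(-1/92) = 25741/81 - 45157/92 = -1289545/7452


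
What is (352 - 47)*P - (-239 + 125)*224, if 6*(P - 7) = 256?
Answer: 122053/3 ≈ 40684.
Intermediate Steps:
P = 149/3 (P = 7 + (⅙)*256 = 7 + 128/3 = 149/3 ≈ 49.667)
(352 - 47)*P - (-239 + 125)*224 = (352 - 47)*(149/3) - (-239 + 125)*224 = 305*(149/3) - (-114)*224 = 45445/3 - 1*(-25536) = 45445/3 + 25536 = 122053/3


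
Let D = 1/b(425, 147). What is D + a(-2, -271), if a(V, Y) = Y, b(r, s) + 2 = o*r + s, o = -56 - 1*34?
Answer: -10326456/38105 ≈ -271.00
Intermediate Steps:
o = -90 (o = -56 - 34 = -90)
b(r, s) = -2 + s - 90*r (b(r, s) = -2 + (-90*r + s) = -2 + (s - 90*r) = -2 + s - 90*r)
D = -1/38105 (D = 1/(-2 + 147 - 90*425) = 1/(-2 + 147 - 38250) = 1/(-38105) = -1/38105 ≈ -2.6243e-5)
D + a(-2, -271) = -1/38105 - 271 = -10326456/38105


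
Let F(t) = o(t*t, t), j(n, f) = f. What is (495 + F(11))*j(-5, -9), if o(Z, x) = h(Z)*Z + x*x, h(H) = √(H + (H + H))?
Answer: -5544 - 11979*√3 ≈ -26292.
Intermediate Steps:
h(H) = √3*√H (h(H) = √(H + 2*H) = √(3*H) = √3*√H)
o(Z, x) = x² + √3*Z^(3/2) (o(Z, x) = (√3*√Z)*Z + x*x = √3*Z^(3/2) + x² = x² + √3*Z^(3/2))
F(t) = t² + √3*(t²)^(3/2) (F(t) = t² + √3*(t*t)^(3/2) = t² + √3*(t²)^(3/2))
(495 + F(11))*j(-5, -9) = (495 + 11²*(1 + √3*√(11²)))*(-9) = (495 + 121*(1 + √3*√121))*(-9) = (495 + 121*(1 + √3*11))*(-9) = (495 + 121*(1 + 11*√3))*(-9) = (495 + (121 + 1331*√3))*(-9) = (616 + 1331*√3)*(-9) = -5544 - 11979*√3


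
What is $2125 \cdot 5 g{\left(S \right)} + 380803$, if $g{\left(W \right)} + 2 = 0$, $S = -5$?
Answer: $359553$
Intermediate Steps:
$g{\left(W \right)} = -2$ ($g{\left(W \right)} = -2 + 0 = -2$)
$2125 \cdot 5 g{\left(S \right)} + 380803 = 2125 \cdot 5 \left(-2\right) + 380803 = 2125 \left(-10\right) + 380803 = -21250 + 380803 = 359553$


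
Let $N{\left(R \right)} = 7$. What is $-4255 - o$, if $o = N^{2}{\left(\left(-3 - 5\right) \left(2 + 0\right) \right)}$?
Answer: $-4304$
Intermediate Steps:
$o = 49$ ($o = 7^{2} = 49$)
$-4255 - o = -4255 - 49 = -4304$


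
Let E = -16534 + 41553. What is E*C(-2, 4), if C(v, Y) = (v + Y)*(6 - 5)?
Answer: 50038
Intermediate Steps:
C(v, Y) = Y + v (C(v, Y) = (Y + v)*1 = Y + v)
E = 25019
E*C(-2, 4) = 25019*(4 - 2) = 25019*2 = 50038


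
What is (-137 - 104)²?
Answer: 58081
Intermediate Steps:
(-137 - 104)² = (-241)² = 58081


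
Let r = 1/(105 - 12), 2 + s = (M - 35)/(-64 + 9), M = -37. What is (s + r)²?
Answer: 12103441/26163225 ≈ 0.46261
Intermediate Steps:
s = -38/55 (s = -2 + (-37 - 35)/(-64 + 9) = -2 - 72/(-55) = -2 - 72*(-1/55) = -2 + 72/55 = -38/55 ≈ -0.69091)
r = 1/93 ≈ 0.010753
(s + r)² = (-38/55 + 1/93)² = (-3479/5115)² = 12103441/26163225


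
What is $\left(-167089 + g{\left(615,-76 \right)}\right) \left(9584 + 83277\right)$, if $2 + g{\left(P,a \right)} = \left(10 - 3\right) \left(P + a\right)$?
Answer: $-15165872798$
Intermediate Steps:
$g{\left(P,a \right)} = -2 + 7 P + 7 a$ ($g{\left(P,a \right)} = -2 + \left(10 - 3\right) \left(P + a\right) = -2 + 7 \left(P + a\right) = -2 + \left(7 P + 7 a\right) = -2 + 7 P + 7 a$)
$\left(-167089 + g{\left(615,-76 \right)}\right) \left(9584 + 83277\right) = \left(-167089 + \left(-2 + 7 \cdot 615 + 7 \left(-76\right)\right)\right) \left(9584 + 83277\right) = \left(-167089 - -3771\right) 92861 = \left(-167089 + 3771\right) 92861 = \left(-163318\right) 92861 = -15165872798$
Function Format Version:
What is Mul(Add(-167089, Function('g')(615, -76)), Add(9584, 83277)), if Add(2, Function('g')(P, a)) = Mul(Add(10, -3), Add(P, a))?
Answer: -15165872798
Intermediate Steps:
Function('g')(P, a) = Add(-2, Mul(7, P), Mul(7, a)) (Function('g')(P, a) = Add(-2, Mul(Add(10, -3), Add(P, a))) = Add(-2, Mul(7, Add(P, a))) = Add(-2, Add(Mul(7, P), Mul(7, a))) = Add(-2, Mul(7, P), Mul(7, a)))
Mul(Add(-167089, Function('g')(615, -76)), Add(9584, 83277)) = Mul(Add(-167089, Add(-2, Mul(7, 615), Mul(7, -76))), Add(9584, 83277)) = Mul(Add(-167089, Add(-2, 4305, -532)), 92861) = Mul(Add(-167089, 3771), 92861) = Mul(-163318, 92861) = -15165872798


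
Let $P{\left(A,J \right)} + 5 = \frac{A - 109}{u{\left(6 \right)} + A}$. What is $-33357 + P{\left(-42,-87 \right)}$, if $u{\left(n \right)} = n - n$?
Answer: $- \frac{1401053}{42} \approx -33358.0$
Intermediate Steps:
$u{\left(n \right)} = 0$
$P{\left(A,J \right)} = -5 + \frac{-109 + A}{A}$ ($P{\left(A,J \right)} = -5 + \frac{A - 109}{0 + A} = -5 + \frac{-109 + A}{A}$)
$-33357 + P{\left(-42,-87 \right)} = -33357 - \left(4 + \frac{109}{-42}\right) = -33357 - \frac{59}{42} = - \frac{1401053}{42}$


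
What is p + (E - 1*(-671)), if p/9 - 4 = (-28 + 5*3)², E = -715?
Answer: 1513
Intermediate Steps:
p = 1557 (p = 36 + 9*(-28 + 5*3)² = 36 + 9*(-28 + 15)² = 36 + 9*(-13)² = 36 + 9*169 = 36 + 1521 = 1557)
p + (E - 1*(-671)) = 1557 + (-715 - 1*(-671)) = 1557 + (-715 + 671) = 1557 - 44 = 1513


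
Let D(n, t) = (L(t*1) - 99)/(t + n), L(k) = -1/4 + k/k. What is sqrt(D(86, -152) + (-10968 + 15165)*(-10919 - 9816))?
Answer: I*sqrt(168480000238)/44 ≈ 9328.7*I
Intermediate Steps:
L(k) = 3/4 (L(k) = -1*1/4 + 1 = -1/4 + 1 = 3/4)
D(n, t) = -393/(4*(n + t)) (D(n, t) = (3/4 - 99)/(t + n) = -393/(4*(n + t)))
sqrt(D(86, -152) + (-10968 + 15165)*(-10919 - 9816)) = sqrt(-393/(4*86 + 4*(-152)) + (-10968 + 15165)*(-10919 - 9816)) = sqrt(-393/(344 - 608) + 4197*(-20735)) = sqrt(-393/(-264) - 87024795) = sqrt(-393*(-1/264) - 87024795) = sqrt(131/88 - 87024795) = sqrt(-7658181829/88) = I*sqrt(168480000238)/44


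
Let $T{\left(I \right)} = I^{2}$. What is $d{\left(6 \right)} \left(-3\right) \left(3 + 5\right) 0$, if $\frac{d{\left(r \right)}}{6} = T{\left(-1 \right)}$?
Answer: $0$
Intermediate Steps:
$d{\left(r \right)} = 6$ ($d{\left(r \right)} = 6 \left(-1\right)^{2} = 6 \cdot 1 = 6$)
$d{\left(6 \right)} \left(-3\right) \left(3 + 5\right) 0 = 6 \left(-3\right) \left(3 + 5\right) 0 = - 18 \cdot 8 \cdot 0 = \left(-18\right) 0 = 0$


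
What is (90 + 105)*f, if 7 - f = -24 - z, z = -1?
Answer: 5850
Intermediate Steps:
f = 30 (f = 7 - (-24 - 1*(-1)) = 7 - (-24 + 1) = 7 - 1*(-23) = 7 + 23 = 30)
(90 + 105)*f = (90 + 105)*30 = 195*30 = 5850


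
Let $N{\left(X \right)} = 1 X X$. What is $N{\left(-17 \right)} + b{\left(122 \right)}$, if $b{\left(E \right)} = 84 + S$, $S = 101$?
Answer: $474$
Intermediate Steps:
$b{\left(E \right)} = 185$ ($b{\left(E \right)} = 84 + 101 = 185$)
$N{\left(X \right)} = X^{2}$ ($N{\left(X \right)} = X X = X^{2}$)
$N{\left(-17 \right)} + b{\left(122 \right)} = \left(-17\right)^{2} + 185 = 289 + 185 = 474$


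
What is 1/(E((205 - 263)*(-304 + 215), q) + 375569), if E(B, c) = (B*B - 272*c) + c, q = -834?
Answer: 1/27247827 ≈ 3.6700e-8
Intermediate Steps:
E(B, c) = B² - 271*c (E(B, c) = (B² - 272*c) + c = B² - 271*c)
1/(E((205 - 263)*(-304 + 215), q) + 375569) = 1/((((205 - 263)*(-304 + 215))² - 271*(-834)) + 375569) = 1/(((-58*(-89))² + 226014) + 375569) = 1/((5162² + 226014) + 375569) = 1/((26646244 + 226014) + 375569) = 1/(26872258 + 375569) = 1/27247827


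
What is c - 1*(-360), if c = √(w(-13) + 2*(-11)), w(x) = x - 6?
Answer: 360 + I*√41 ≈ 360.0 + 6.4031*I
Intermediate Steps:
w(x) = -6 + x
c = I*√41 (c = √((-6 - 13) + 2*(-11)) = √(-19 - 22) = √(-41) = I*√41 ≈ 6.4031*I)
c - 1*(-360) = I*√41 - 1*(-360) = I*√41 + 360 = 360 + I*√41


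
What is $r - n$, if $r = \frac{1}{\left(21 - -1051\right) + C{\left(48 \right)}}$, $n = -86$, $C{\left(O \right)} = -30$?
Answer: $\frac{89613}{1042} \approx 86.001$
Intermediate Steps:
$r = \frac{1}{1042}$ ($r = \frac{1}{\left(21 - -1051\right) - 30} = \frac{1}{\left(21 + 1051\right) - 30} = \frac{1}{1072 - 30} = \frac{1}{1042} \approx 0.00095969$)
$r - n = \frac{1}{1042} - -86 = \frac{1}{1042} + 86 = \frac{89613}{1042}$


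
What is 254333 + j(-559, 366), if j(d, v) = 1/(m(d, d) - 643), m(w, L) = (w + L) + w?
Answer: 590052559/2320 ≈ 2.5433e+5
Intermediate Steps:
m(w, L) = L + 2*w (m(w, L) = (L + w) + w = L + 2*w)
j(d, v) = 1/(-643 + 3*d) (j(d, v) = 1/((d + 2*d) - 643) = 1/(3*d - 643) = 1/(-643 + 3*d))
254333 + j(-559, 366) = 254333 + 1/(-643 + 3*(-559)) = 254333 + 1/(-643 - 1677) = 254333 + 1/(-2320) = 254333 - 1/2320 = 590052559/2320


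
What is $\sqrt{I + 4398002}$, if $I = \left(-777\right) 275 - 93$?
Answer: $\sqrt{4184234} \approx 2045.5$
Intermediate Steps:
$I = -213768$ ($I = -213675 - 93 = -213768$)
$\sqrt{I + 4398002} = \sqrt{-213768 + 4398002} = \sqrt{4184234}$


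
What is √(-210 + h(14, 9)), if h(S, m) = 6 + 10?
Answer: I*√194 ≈ 13.928*I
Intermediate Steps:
h(S, m) = 16
√(-210 + h(14, 9)) = √(-210 + 16) = √(-194) = I*√194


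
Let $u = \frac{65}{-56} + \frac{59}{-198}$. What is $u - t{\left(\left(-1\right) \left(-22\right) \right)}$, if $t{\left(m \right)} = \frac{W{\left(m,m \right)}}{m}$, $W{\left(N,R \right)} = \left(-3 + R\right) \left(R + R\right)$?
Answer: $- \frac{218759}{5544} \approx -39.459$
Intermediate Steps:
$u = - \frac{8087}{5544}$ ($u = 65 \left(- \frac{1}{56}\right) + 59 \left(- \frac{1}{198}\right) = - \frac{65}{56} - \frac{59}{198} = - \frac{8087}{5544} \approx -1.4587$)
$W{\left(N,R \right)} = 2 R \left(-3 + R\right)$ ($W{\left(N,R \right)} = \left(-3 + R\right) 2 R = 2 R \left(-3 + R\right)$)
$t{\left(m \right)} = -6 + 2 m$ ($t{\left(m \right)} = \frac{2 m \left(-3 + m\right)}{m} = -6 + 2 m$)
$u - t{\left(\left(-1\right) \left(-22\right) \right)} = - \frac{8087}{5544} - \left(-6 + 2 \left(\left(-1\right) \left(-22\right)\right)\right) = - \frac{8087}{5544} - \left(-6 + 2 \cdot 22\right) = - \frac{8087}{5544} - \left(-6 + 44\right) = - \frac{8087}{5544} - 38 = - \frac{218759}{5544}$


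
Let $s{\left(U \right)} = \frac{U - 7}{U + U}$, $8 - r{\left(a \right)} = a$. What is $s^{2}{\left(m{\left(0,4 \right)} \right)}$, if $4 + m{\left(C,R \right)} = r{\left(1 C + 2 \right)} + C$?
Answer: $\frac{25}{16} \approx 1.5625$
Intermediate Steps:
$r{\left(a \right)} = 8 - a$
$m{\left(C,R \right)} = 2$ ($m{\left(C,R \right)} = -4 + \left(\left(8 - \left(1 C + 2\right)\right) + C\right) = -4 + \left(\left(8 - \left(C + 2\right)\right) + C\right) = -4 + \left(\left(8 - \left(2 + C\right)\right) + C\right) = -4 + \left(\left(6 - C\right) + C\right) = -4 + 6 = 2$)
$s{\left(U \right)} = \frac{-7 + U}{2 U}$
$s^{2}{\left(m{\left(0,4 \right)} \right)} = \left(\frac{-7 + 2}{2 \cdot 2}\right)^{2} = \left(\frac{1}{2} \cdot \frac{1}{2} \left(-5\right)\right)^{2} = \left(- \frac{5}{4}\right)^{2} = \frac{25}{16}$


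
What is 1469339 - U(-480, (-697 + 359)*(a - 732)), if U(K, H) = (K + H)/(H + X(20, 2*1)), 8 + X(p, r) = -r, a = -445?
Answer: 292263083139/198908 ≈ 1.4693e+6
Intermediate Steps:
X(p, r) = -8 - r
U(K, H) = (H + K)/(-10 + H) (U(K, H) = (K + H)/(H + (-8 - 2)) = (H + K)/(H + (-8 - 1*2)) = (H + K)/(H + (-8 - 2)) = (H + K)/(H - 10) = (H + K)/(-10 + H))
1469339 - U(-480, (-697 + 359)*(a - 732)) = 1469339 - ((-697 + 359)*(-445 - 732) - 480)/(-10 + (-697 + 359)*(-445 - 732)) = 1469339 - (-338*(-1177) - 480)/(-10 - 338*(-1177)) = 1469339 - (397826 - 480)/(-10 + 397826) = 1469339 - 397346/397816 = 1469339 - 1*198673/198908 = 1469339 - 198673/198908 = 292263083139/198908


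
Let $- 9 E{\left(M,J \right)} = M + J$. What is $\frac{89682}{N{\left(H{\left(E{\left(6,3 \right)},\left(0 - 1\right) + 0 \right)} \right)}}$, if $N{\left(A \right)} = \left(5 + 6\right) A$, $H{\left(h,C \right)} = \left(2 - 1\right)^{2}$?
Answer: $\frac{89682}{11} \approx 8152.9$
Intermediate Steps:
$E{\left(M,J \right)} = - \frac{J}{9} - \frac{M}{9}$ ($E{\left(M,J \right)} = - \frac{M + J}{9} = - \frac{J + M}{9} = - \frac{J}{9} - \frac{M}{9}$)
$H{\left(h,C \right)} = 1$ ($H{\left(h,C \right)} = 1^{2} = 1$)
$N{\left(A \right)} = 11 A$
$\frac{89682}{N{\left(H{\left(E{\left(6,3 \right)},\left(0 - 1\right) + 0 \right)} \right)}} = \frac{89682}{11 \cdot 1} = \frac{89682}{11}$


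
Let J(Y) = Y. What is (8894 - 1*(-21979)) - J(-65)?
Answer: 30938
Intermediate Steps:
(8894 - 1*(-21979)) - J(-65) = (8894 - 1*(-21979)) - 1*(-65) = (8894 + 21979) + 65 = 30873 + 65 = 30938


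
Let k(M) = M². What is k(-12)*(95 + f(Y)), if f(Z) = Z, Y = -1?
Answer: 13536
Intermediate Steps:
k(-12)*(95 + f(Y)) = (-12)²*(95 - 1) = 144*94 = 13536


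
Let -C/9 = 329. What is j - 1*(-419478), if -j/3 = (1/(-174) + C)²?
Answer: -261213124249/10092 ≈ -2.5883e+7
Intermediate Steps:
C = -2961 (C = -9*329 = -2961)
j = -265446496225/10092 (j = -3*(1/(-174) - 2961)² = -3*(-1/174 - 2961)² = -3*(-515215/174)² = -3*265446496225/30276 = -265446496225/10092 ≈ -2.6303e+7)
j - 1*(-419478) = -265446496225/10092 - 1*(-419478) = -265446496225/10092 + 419478 = -261213124249/10092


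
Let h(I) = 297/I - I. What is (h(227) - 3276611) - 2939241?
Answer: -1411049636/227 ≈ -6.2161e+6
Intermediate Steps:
h(I) = -I + 297/I
(h(227) - 3276611) - 2939241 = ((-1*227 + 297/227) - 3276611) - 2939241 = ((-227 + 297*(1/227)) - 3276611) - 2939241 = ((-227 + 297/227) - 3276611) - 2939241 = (-51232/227 - 3276611) - 2939241 = -743841929/227 - 2939241 = -1411049636/227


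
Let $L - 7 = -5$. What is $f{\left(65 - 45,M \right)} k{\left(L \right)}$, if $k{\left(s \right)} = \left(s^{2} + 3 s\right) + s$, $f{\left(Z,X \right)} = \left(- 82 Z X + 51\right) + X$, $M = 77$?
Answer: $-1513824$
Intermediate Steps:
$L = 2$ ($L = 7 - 5 = 2$)
$f{\left(Z,X \right)} = 51 + X - 82 X Z$ ($f{\left(Z,X \right)} = \left(- 82 X Z + 51\right) + X = \left(51 - 82 X Z\right) + X = 51 + X - 82 X Z$)
$k{\left(s \right)} = s^{2} + 4 s$
$f{\left(65 - 45,M \right)} k{\left(L \right)} = \left(51 + 77 - 6314 \left(65 - 45\right)\right) 2 \left(4 + 2\right) = \left(51 + 77 - 6314 \cdot 20\right) 2 \cdot 6 = \left(51 + 77 - 126280\right) 12 = \left(-126152\right) 12 = -1513824$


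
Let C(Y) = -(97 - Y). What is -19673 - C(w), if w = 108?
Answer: -19684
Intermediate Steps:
C(Y) = -97 + Y
-19673 - C(w) = -19673 - (-97 + 108) = -19673 - 1*11 = -19673 - 11 = -19684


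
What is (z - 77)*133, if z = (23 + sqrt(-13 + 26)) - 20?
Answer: -9842 + 133*sqrt(13) ≈ -9362.5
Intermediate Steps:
z = 3 + sqrt(13) (z = (23 + sqrt(13)) - 20 = 3 + sqrt(13) ≈ 6.6056)
(z - 77)*133 = ((3 + sqrt(13)) - 77)*133 = (-74 + sqrt(13))*133 = -9842 + 133*sqrt(13)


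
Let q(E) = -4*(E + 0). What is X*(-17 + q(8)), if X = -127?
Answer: 6223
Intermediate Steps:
q(E) = -4*E
X*(-17 + q(8)) = -127*(-17 - 4*8) = -127*(-17 - 32) = -127*(-49) = 6223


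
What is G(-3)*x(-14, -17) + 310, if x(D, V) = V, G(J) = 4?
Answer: 242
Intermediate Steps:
G(-3)*x(-14, -17) + 310 = 4*(-17) + 310 = -68 + 310 = 242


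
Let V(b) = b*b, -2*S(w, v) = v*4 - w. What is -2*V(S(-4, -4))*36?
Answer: -2592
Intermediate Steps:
S(w, v) = w/2 - 2*v (S(w, v) = -(v*4 - w)/2 = -(4*v - w)/2 = -(-w + 4*v)/2 = w/2 - 2*v)
V(b) = b²
-2*V(S(-4, -4))*36 = -2*((½)*(-4) - 2*(-4))²*36 = -2*(-2 + 8)²*36 = -2*6²*36 = -2*36*36 = -72*36 = -2592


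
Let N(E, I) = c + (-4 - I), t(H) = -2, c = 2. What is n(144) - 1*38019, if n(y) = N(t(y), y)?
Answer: -38165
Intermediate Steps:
N(E, I) = -2 - I (N(E, I) = 2 + (-4 - I) = -2 - I)
n(y) = -2 - y
n(144) - 1*38019 = (-2 - 1*144) - 1*38019 = (-2 - 144) - 38019 = -146 - 38019 = -38165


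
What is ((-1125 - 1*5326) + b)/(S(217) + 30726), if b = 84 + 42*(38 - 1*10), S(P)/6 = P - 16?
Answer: -5191/31932 ≈ -0.16256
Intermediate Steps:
S(P) = -96 + 6*P (S(P) = 6*(P - 16) = 6*(-16 + P) = -96 + 6*P)
b = 1260 (b = 84 + 42*(38 - 10) = 84 + 42*28 = 84 + 1176 = 1260)
((-1125 - 1*5326) + b)/(S(217) + 30726) = ((-1125 - 1*5326) + 1260)/((-96 + 6*217) + 30726) = ((-1125 - 5326) + 1260)/((-96 + 1302) + 30726) = (-6451 + 1260)/(1206 + 30726) = -5191/31932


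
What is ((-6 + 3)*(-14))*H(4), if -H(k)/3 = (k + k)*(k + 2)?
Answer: -6048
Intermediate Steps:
H(k) = -6*k*(2 + k) (H(k) = -3*(k + k)*(k + 2) = -3*2*k*(2 + k) = -6*k*(2 + k))
((-6 + 3)*(-14))*H(4) = ((-6 + 3)*(-14))*(-6*4*(2 + 4)) = (-3*(-14))*(-6*4*6) = 42*(-144) = -6048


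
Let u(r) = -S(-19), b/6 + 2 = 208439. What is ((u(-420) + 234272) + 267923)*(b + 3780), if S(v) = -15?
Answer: 629973228420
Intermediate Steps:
b = 1250622 (b = -12 + 6*208439 = -12 + 1250634 = 1250622)
u(r) = 15 (u(r) = -1*(-15) = 15)
((u(-420) + 234272) + 267923)*(b + 3780) = ((15 + 234272) + 267923)*(1250622 + 3780) = (234287 + 267923)*1254402 = 502210*1254402 = 629973228420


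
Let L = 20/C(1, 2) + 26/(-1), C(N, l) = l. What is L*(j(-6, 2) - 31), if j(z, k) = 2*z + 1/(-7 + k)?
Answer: 3456/5 ≈ 691.20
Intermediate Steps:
j(z, k) = 1/(-7 + k) + 2*z
L = -16 (L = 20/2 + 26/(-1) = 20*(½) + 26*(-1) = 10 - 26 = -16)
L*(j(-6, 2) - 31) = -16*((1 - 14*(-6) + 2*2*(-6))/(-7 + 2) - 31) = -16*((1 + 84 - 24)/(-5) - 31) = -16*(-⅕*61 - 31) = -16*(-61/5 - 31) = -16*(-216/5) = 3456/5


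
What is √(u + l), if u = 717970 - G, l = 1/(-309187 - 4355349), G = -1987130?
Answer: √14714321181845136266/2332268 ≈ 1644.7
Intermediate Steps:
l = -1/4664536 (l = 1/(-4664536) = -1/4664536 ≈ -2.1438e-7)
u = 2705100 (u = 717970 - 1*(-1987130) = 717970 + 1987130 = 2705100)
√(u + l) = √(2705100 - 1/4664536) = √(12618036333599/4664536) = √14714321181845136266/2332268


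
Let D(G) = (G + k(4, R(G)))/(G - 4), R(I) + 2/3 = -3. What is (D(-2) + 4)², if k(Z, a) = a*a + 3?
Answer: 1849/729 ≈ 2.5364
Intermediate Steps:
R(I) = -11/3 (R(I) = -⅔ - 3 = -11/3)
k(Z, a) = 3 + a² (k(Z, a) = a² + 3 = 3 + a²)
D(G) = (148/9 + G)/(-4 + G) (D(G) = (G + (3 + (-11/3)²))/(G - 4) = (G + (3 + 121/9))/(-4 + G) = (G + 148/9)/(-4 + G) = (148/9 + G)/(-4 + G))
(D(-2) + 4)² = ((148/9 - 2)/(-4 - 2) + 4)² = ((130/9)/(-6) + 4)² = (-⅙*130/9 + 4)² = (-65/27 + 4)² = (43/27)² = 1849/729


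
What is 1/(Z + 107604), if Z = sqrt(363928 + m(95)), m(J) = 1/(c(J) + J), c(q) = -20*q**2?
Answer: 19412299620/2088775433879641 - 3*sqrt(1316043066167755)/2088775433879641 ≈ 9.2415e-6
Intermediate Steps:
m(J) = 1/(J - 20*J**2) (m(J) = 1/(-20*J**2 + J) = 1/(J - 20*J**2))
Z = sqrt(1316043066167755)/60135 (Z = sqrt(363928 - 1/(95*(-1 + 20*95))) = sqrt(363928 - 1*1/95/(-1 + 1900)) = sqrt(363928 - 1*1/95/1899) = sqrt(363928 - 1*1/95*1/1899) = sqrt(363928 - 1/180405) = sqrt(65654430839/180405) = sqrt(1316043066167755)/60135 ≈ 603.26)
1/(Z + 107604) = 1/(sqrt(1316043066167755)/60135 + 107604) = 1/(107604 + sqrt(1316043066167755)/60135)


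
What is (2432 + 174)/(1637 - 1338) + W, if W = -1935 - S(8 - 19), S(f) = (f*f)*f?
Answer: -177990/299 ≈ -595.28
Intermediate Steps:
S(f) = f**3 (S(f) = f**2*f = f**3)
W = -604 (W = -1935 - (8 - 19)**3 = -1935 - 1*(-11)**3 = -1935 - 1*(-1331) = -1935 + 1331 = -604)
(2432 + 174)/(1637 - 1338) + W = (2432 + 174)/(1637 - 1338) - 604 = 2606/299 - 604 = -177990/299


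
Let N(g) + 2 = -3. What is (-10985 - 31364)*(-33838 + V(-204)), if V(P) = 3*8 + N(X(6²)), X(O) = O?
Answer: 1432200831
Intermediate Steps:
N(g) = -5 (N(g) = -2 - 3 = -5)
V(P) = 19 (V(P) = 3*8 - 5 = 24 - 5 = 19)
(-10985 - 31364)*(-33838 + V(-204)) = (-10985 - 31364)*(-33838 + 19) = -42349*(-33819) = 1432200831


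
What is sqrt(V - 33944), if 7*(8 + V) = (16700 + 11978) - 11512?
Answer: I*sqrt(1543486)/7 ≈ 177.48*I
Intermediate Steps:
V = 17110/7 (V = -8 + ((16700 + 11978) - 11512)/7 = -8 + (28678 - 11512)/7 = -8 + (1/7)*17166 = -8 + 17166/7 = 17110/7 ≈ 2444.3)
sqrt(V - 33944) = sqrt(17110/7 - 33944) = sqrt(-220498/7) = I*sqrt(1543486)/7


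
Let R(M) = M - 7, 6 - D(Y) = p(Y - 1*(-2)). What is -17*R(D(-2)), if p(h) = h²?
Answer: 17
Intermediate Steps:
D(Y) = 6 - (2 + Y)² (D(Y) = 6 - (Y - 1*(-2))² = 6 - (Y + 2)² = 6 - (2 + Y)²)
R(M) = -7 + M
-17*R(D(-2)) = -17*(-7 + (6 - (2 - 2)²)) = -17*(-7 + (6 - 1*0²)) = -17*(-7 + (6 - 1*0)) = -17*(-7 + (6 + 0)) = -17*(-7 + 6) = -17*(-1) = 17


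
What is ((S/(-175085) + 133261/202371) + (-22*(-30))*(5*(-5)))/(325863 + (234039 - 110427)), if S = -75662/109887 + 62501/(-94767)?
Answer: -225477657887751179183012/6142461522914647889541375 ≈ -0.036708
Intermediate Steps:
S = -4679436047/3471220443 (S = -75662*1/109887 + 62501*(-1/94767) = -75662/109887 - 62501/94767 = -4679436047/3471220443 ≈ -1.3481)
((S/(-175085) + 133261/202371) + (-22*(-30))*(5*(-5)))/(325863 + (234039 - 110427)) = ((-4679436047/3471220443/(-175085) + 133261/202371) + (-22*(-30))*(5*(-5)))/(325863 + (234039 - 110427)) = ((-4679436047/3471220443*(-1/175085) + 133261*(1/202371)) + 660*(-25))/(325863 + 123612) = ((4679436047/607758631262655 + 133261/202371) - 16500)/449475 = (8999052215871659488/13665857996361639445 - 16500)*(1/449475) = -225477657887751179183012/13665857996361639445*1/449475 = -225477657887751179183012/6142461522914647889541375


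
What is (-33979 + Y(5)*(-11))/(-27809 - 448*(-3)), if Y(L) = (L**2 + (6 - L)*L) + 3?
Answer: 34342/26465 ≈ 1.2976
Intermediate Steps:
Y(L) = 3 + L**2 + L*(6 - L) (Y(L) = (L**2 + L*(6 - L)) + 3 = 3 + L**2 + L*(6 - L))
(-33979 + Y(5)*(-11))/(-27809 - 448*(-3)) = (-33979 + (3 + 6*5)*(-11))/(-27809 - 448*(-3)) = (-33979 + (3 + 30)*(-11))/(-27809 + 1344) = (-33979 + 33*(-11))/(-26465) = (-33979 - 363)*(-1/26465) = -34342*(-1/26465) = 34342/26465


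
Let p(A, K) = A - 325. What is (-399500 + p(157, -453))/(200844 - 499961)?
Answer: 399668/299117 ≈ 1.3362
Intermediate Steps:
p(A, K) = -325 + A
(-399500 + p(157, -453))/(200844 - 499961) = (-399500 + (-325 + 157))/(200844 - 499961) = (-399500 - 168)/(-299117) = -399668*(-1/299117) = 399668/299117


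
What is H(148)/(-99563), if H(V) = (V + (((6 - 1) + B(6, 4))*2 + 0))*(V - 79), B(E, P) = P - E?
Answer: -10626/99563 ≈ -0.10673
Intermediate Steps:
H(V) = (-79 + V)*(6 + V) (H(V) = (V + (((6 - 1) + (4 - 1*6))*2 + 0))*(V - 79) = (V + ((5 + (4 - 6))*2 + 0))*(-79 + V) = (V + ((5 - 2)*2 + 0))*(-79 + V) = (V + (3*2 + 0))*(-79 + V) = (V + (6 + 0))*(-79 + V) = (V + 6)*(-79 + V) = (6 + V)*(-79 + V) = (-79 + V)*(6 + V))
H(148)/(-99563) = (-474 + 148² - 73*148)/(-99563) = (-474 + 21904 - 10804)*(-1/99563) = 10626*(-1/99563) = -10626/99563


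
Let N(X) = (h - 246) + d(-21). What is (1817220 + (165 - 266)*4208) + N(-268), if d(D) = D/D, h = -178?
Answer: 1391789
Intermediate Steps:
d(D) = 1
N(X) = -423 (N(X) = (-178 - 246) + 1 = -424 + 1 = -423)
(1817220 + (165 - 266)*4208) + N(-268) = (1817220 + (165 - 266)*4208) - 423 = (1817220 - 101*4208) - 423 = (1817220 - 425008) - 423 = 1392212 - 423 = 1391789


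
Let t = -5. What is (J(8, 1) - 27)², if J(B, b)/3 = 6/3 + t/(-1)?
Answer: 36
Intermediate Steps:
J(B, b) = 21 (J(B, b) = 3*(6/3 - 5/(-1)) = 3*(6*(⅓) - 5*(-1)) = 3*(2 + 5) = 3*7 = 21)
(J(8, 1) - 27)² = (21 - 27)² = (-6)² = 36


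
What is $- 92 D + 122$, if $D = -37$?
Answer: $3526$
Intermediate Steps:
$- 92 D + 122 = \left(-92\right) \left(-37\right) + 122 = 3404 + 122 = 3526$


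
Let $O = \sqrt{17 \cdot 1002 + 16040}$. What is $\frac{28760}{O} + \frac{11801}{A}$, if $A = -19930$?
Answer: $- \frac{11801}{19930} + \frac{20 \sqrt{33074}}{23} \approx 157.55$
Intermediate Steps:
$O = \sqrt{33074}$ ($O = \sqrt{17034 + 16040} = \sqrt{33074} \approx 181.86$)
$\frac{28760}{O} + \frac{11801}{A} = \frac{28760}{\sqrt{33074}} + \frac{11801}{-19930} = 28760 \frac{\sqrt{33074}}{33074} + 11801 \left(- \frac{1}{19930}\right) = \frac{20 \sqrt{33074}}{23} - \frac{11801}{19930} = - \frac{11801}{19930} + \frac{20 \sqrt{33074}}{23}$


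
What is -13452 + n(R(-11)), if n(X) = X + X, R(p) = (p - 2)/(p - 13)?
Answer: -161411/12 ≈ -13451.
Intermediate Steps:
R(p) = (-2 + p)/(-13 + p)
n(X) = 2*X
-13452 + n(R(-11)) = -13452 + 2*((-2 - 11)/(-13 - 11)) = -13452 + 2*(-13/(-24)) = -13452 + 2*(-1/24*(-13)) = -13452 + 2*(13/24) = -13452 + 13/12 = -161411/12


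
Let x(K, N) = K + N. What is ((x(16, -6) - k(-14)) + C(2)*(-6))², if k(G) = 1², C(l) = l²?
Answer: 225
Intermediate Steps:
k(G) = 1
((x(16, -6) - k(-14)) + C(2)*(-6))² = (((16 - 6) - 1*1) + 2²*(-6))² = ((10 - 1) + 4*(-6))² = (9 - 24)² = (-15)² = 225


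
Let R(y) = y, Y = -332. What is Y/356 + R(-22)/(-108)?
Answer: -3503/4806 ≈ -0.72888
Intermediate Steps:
Y/356 + R(-22)/(-108) = -332/356 - 22/(-108) = -332*1/356 - 22*(-1/108) = -83/89 + 11/54 = -3503/4806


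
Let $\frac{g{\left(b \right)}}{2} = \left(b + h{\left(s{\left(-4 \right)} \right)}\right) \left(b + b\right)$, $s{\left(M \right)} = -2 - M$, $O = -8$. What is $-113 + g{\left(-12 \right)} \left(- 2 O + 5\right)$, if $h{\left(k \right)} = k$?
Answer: $9967$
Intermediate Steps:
$g{\left(b \right)} = 4 b \left(2 + b\right)$ ($g{\left(b \right)} = 2 \left(b - -2\right) \left(b + b\right) = 2 \left(b + \left(-2 + 4\right)\right) 2 b = 2 \left(b + 2\right) 2 b = 2 \left(2 + b\right) 2 b = 2 \cdot 2 b \left(2 + b\right) = 4 b \left(2 + b\right)$)
$-113 + g{\left(-12 \right)} \left(- 2 O + 5\right) = -113 + 4 \left(-12\right) \left(2 - 12\right) \left(\left(-2\right) \left(-8\right) + 5\right) = -113 + 4 \left(-12\right) \left(-10\right) \left(16 + 5\right) = -113 + 480 \cdot 21 = -113 + 10080 = 9967$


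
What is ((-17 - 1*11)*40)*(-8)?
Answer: 8960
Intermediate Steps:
((-17 - 1*11)*40)*(-8) = ((-17 - 11)*40)*(-8) = -28*40*(-8) = -1120*(-8) = 8960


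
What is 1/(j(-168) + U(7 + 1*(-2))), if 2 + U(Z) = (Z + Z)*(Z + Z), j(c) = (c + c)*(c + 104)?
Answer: 1/21602 ≈ 4.6292e-5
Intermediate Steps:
j(c) = 2*c*(104 + c) (j(c) = (2*c)*(104 + c) = 2*c*(104 + c))
U(Z) = -2 + 4*Z² (U(Z) = -2 + (Z + Z)*(Z + Z) = -2 + (2*Z)*(2*Z) = -2 + 4*Z²)
1/(j(-168) + U(7 + 1*(-2))) = 1/(2*(-168)*(104 - 168) + (-2 + 4*(7 + 1*(-2))²)) = 1/(2*(-168)*(-64) + (-2 + 4*(7 - 2)²)) = 1/(21504 + (-2 + 4*5²)) = 1/(21504 + (-2 + 4*25)) = 1/(21504 + (-2 + 100)) = 1/(21504 + 98) = 1/21602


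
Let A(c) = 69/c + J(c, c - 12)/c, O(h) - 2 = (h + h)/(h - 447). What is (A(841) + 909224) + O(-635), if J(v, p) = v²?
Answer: 414063765091/454981 ≈ 9.1007e+5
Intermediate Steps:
O(h) = 2 + 2*h/(-447 + h) (O(h) = 2 + (h + h)/(h - 447) = 2 + (2*h)/(-447 + h) = 2 + 2*h/(-447 + h))
A(c) = c + 69/c (A(c) = 69/c + c²/c = 69/c + c = c + 69/c)
(A(841) + 909224) + O(-635) = ((841 + 69/841) + 909224) + 2*(-447 + 2*(-635))/(-447 - 635) = ((841 + 69*(1/841)) + 909224) + 2*(-447 - 1270)/(-1082) = ((841 + 69/841) + 909224) + 2*(-1/1082)*(-1717) = (707350/841 + 909224) + 1717/541 = 765364734/841 + 1717/541 = 414063765091/454981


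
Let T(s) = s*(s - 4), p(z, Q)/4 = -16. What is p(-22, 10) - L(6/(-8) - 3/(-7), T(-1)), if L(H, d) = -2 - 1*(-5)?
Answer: -67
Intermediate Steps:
p(z, Q) = -64 (p(z, Q) = 4*(-16) = -64)
T(s) = s*(-4 + s)
L(H, d) = 3 (L(H, d) = -2 + 5 = 3)
p(-22, 10) - L(6/(-8) - 3/(-7), T(-1)) = -64 - 1*3 = -64 - 3 = -67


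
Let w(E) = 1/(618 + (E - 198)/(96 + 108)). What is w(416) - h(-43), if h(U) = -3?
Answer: 189537/63145 ≈ 3.0016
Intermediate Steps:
w(E) = 1/(20979/34 + E/204) (w(E) = 1/(618 + (-198 + E)/204) = 1/(618 + (-198 + E)*(1/204)) = 1/(618 + (-33/34 + E/204)) = 1/(20979/34 + E/204))
w(416) - h(-43) = 204/(125874 + 416) - 1*(-3) = 204/126290 + 3 = 204*(1/126290) + 3 = 102/63145 + 3 = 189537/63145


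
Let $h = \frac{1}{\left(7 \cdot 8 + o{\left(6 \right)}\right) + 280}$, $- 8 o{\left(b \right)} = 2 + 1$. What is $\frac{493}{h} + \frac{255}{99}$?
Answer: $\frac{43682945}{264} \approx 1.6547 \cdot 10^{5}$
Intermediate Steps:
$o{\left(b \right)} = - \frac{3}{8}$ ($o{\left(b \right)} = - \frac{2 + 1}{8} = \left(- \frac{1}{8}\right) 3 = - \frac{3}{8}$)
$h = \frac{8}{2685}$ ($h = \frac{1}{\left(7 \cdot 8 - \frac{3}{8}\right) + 280} = \frac{1}{\left(56 - \frac{3}{8}\right) + 280} = \frac{1}{\frac{445}{8} + 280} = \frac{1}{\frac{2685}{8}} = \frac{8}{2685} \approx 0.0029795$)
$\frac{493}{h} + \frac{255}{99} = \frac{493}{\frac{8}{2685}} + \frac{255}{99} = 493 \cdot \frac{2685}{8} + 255 \cdot \frac{1}{99} = \frac{1323705}{8} + \frac{85}{33} = \frac{43682945}{264}$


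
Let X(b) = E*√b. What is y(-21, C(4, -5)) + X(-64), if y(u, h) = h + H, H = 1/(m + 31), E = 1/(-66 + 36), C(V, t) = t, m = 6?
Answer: -184/37 - 4*I/15 ≈ -4.973 - 0.26667*I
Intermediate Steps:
E = -1/30 (E = 1/(-30) = -1/30 ≈ -0.033333)
H = 1/37 (H = 1/(6 + 31) = 1/37 ≈ 0.027027)
X(b) = -√b/30
y(u, h) = 1/37 + h (y(u, h) = h + 1/37 = 1/37 + h)
y(-21, C(4, -5)) + X(-64) = (1/37 - 5) - 4*I/15 = -184/37 - 4*I/15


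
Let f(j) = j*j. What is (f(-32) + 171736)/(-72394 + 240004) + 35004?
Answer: 586719320/16761 ≈ 35005.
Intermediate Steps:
f(j) = j²
(f(-32) + 171736)/(-72394 + 240004) + 35004 = ((-32)² + 171736)/(-72394 + 240004) + 35004 = (1024 + 171736)/167610 + 35004 = 172760*(1/167610) + 35004 = 17276/16761 + 35004 = 586719320/16761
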